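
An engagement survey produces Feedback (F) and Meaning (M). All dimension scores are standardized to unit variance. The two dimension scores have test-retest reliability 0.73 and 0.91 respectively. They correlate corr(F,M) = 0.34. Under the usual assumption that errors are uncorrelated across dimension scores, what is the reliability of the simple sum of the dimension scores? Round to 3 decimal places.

Var(F+M) = 2 + 2·[0.34] = 2 + 0.68 = 2.68.
With uncorrelated errors the cross-covariances are all true-score covariance, so they carry over unchanged; only the diagonal terms shrink to ρᵢσᵢ².
True-score variance = [0.73 + 0.91] + 0.68 = 1.64 + 0.68 = 2.32.
Reliability = 2.32 / 2.68 = 0.866.

0.866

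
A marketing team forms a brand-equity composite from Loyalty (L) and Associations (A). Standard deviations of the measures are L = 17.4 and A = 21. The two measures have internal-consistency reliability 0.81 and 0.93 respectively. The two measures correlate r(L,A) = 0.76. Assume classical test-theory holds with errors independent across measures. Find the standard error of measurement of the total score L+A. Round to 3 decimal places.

9.402

Var(total) = 743.76 + 555.408 = 1299.17.
True-score variance = 655.366 + 555.408 = 1210.77, so reliability = 0.9320.
Error variance = 1299.17 − 1210.77 = 88.3944; SEM = √88.3944 = 9.402.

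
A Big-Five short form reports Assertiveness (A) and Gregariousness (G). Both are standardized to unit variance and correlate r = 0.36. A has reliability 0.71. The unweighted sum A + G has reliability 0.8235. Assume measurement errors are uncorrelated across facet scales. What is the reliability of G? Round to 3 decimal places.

Var(A+G) = 2 + 2·0.36 = 2.720.
True-score variance = ρ_A + ρ_G + 2·0.36, so 0.8235 = (0.71 + ρ_G + 0.72) / 2.720.
ρ_G = 0.8235·2.720 − 0.71 − 0.72 = 0.810.

0.810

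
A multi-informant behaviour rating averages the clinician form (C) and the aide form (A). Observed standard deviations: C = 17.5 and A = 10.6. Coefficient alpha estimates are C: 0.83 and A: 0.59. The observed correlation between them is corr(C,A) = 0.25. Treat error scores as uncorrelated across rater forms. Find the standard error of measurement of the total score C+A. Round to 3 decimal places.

Var(total) = 418.61 + 92.75 = 511.36.
True-score variance = 320.48 + 92.75 = 413.23, so reliability = 0.8081.
Error variance = 511.36 − 413.23 = 98.1301; SEM = √98.1301 = 9.906.

9.906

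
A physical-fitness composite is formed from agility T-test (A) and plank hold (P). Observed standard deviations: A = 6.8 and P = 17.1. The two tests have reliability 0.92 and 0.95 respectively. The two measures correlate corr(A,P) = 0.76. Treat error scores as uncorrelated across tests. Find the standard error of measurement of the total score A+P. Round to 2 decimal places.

4.28

Var(total) = 338.65 + 176.746 = 515.396.
True-score variance = 320.33 + 176.746 = 497.076, so reliability = 0.9645.
Error variance = 515.396 − 497.076 = 18.3197; SEM = √18.3197 = 4.28.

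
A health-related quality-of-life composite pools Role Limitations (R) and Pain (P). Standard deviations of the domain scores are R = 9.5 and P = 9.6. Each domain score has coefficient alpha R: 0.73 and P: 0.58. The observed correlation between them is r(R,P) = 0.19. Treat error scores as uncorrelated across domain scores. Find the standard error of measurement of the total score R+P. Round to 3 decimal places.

7.942

Var(total) = 182.41 + 34.656 = 217.066.
True-score variance = 119.335 + 34.656 = 153.991, so reliability = 0.7094.
Error variance = 217.066 − 153.991 = 63.0747; SEM = √63.0747 = 7.942.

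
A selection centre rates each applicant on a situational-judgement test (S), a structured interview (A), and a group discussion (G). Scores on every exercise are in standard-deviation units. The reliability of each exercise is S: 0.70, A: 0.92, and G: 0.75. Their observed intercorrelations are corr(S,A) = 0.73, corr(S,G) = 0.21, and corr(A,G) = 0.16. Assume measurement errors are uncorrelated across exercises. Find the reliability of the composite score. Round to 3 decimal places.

0.879

Var(S+A+G) = 3 + 2·[0.73 + 0.21 + 0.16] = 3 + 2.2 = 5.2.
Under uncorrelated errors the observed covariances equal the true-score covariances, so only the own-variance terms attenuate.
True-score variance = [0.70 + 0.92 + 0.75] + 2.2 = 2.37 + 2.2 = 4.57.
Reliability = 4.57 / 5.2 = 0.879.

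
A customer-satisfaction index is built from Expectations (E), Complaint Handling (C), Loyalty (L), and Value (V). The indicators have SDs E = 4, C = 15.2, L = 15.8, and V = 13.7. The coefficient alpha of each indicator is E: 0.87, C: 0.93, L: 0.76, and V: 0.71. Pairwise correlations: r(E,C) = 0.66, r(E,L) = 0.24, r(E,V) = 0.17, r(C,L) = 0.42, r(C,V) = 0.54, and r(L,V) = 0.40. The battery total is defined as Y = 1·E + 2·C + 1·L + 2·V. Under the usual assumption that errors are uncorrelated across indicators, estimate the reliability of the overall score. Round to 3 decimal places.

Var(Y) = 4² + 2²·15.2² + 15.8² + 2²·13.7² + 2·[2·4·15.2·0.66 + 4·15.8·0.24 + 2·4·13.7·0.17 + 2·15.2·15.8·0.42 + 4·15.2·13.7·0.54 + 2·15.8·13.7·0.40] = 1940.56 + 1877.51 = 3818.07.
Under uncorrelated errors the observed covariances equal the true-score covariances, so only the own-variance terms attenuate.
True-score variance = [4²·0.87 + 2²·15.2²·0.93 + 15.8²·0.76 + 2²·13.7²·0.71] + 1877.51 = 1596.15 + 1877.51 = 3473.67.
Reliability = 3473.67 / 3818.07 = 0.910.

0.910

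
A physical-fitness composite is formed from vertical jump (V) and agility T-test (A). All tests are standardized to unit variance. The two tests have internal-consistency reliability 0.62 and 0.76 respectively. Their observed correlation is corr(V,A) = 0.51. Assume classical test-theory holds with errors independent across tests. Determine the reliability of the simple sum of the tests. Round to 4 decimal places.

0.7947

Var(V+A) = 2 + 2·[0.51] = 2 + 1.02 = 3.02.
With uncorrelated errors the cross-covariances are all true-score covariance, so they carry over unchanged; only the diagonal terms shrink to ρᵢσᵢ².
True-score variance = [0.62 + 0.76] + 1.02 = 1.38 + 1.02 = 2.4.
Reliability = 2.4 / 3.02 = 0.7947.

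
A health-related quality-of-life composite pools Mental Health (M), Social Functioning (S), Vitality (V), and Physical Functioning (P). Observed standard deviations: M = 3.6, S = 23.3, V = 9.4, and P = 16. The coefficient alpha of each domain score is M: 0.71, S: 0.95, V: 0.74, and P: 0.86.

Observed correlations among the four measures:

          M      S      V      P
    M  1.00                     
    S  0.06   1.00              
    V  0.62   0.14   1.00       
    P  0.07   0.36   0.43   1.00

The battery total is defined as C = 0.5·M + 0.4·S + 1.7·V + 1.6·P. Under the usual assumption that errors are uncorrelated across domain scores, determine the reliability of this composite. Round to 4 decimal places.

0.8985

Var(C) = 0.5²·3.6² + 0.4²·23.3² + 1.7²·9.4² + 1.6²·16² + 2·[0.2·3.6·23.3·0.06 + 0.85·3.6·9.4·0.62 + 0.8·3.6·16·0.07 + 0.68·23.3·9.4·0.14 + 0.64·23.3·16·0.36 + 2.72·9.4·16·0.43] = 1000.82 + 609.435 = 1610.26.
With uncorrelated errors the cross-covariances are all true-score covariance, so they carry over unchanged; only the diagonal terms shrink to ρᵢσᵢ².
True-score variance = [0.5²·3.6²·0.71 + 0.4²·23.3²·0.95 + 1.7²·9.4²·0.74 + 1.6²·16²·0.86] + 609.435 = 837.396 + 609.435 = 1446.83.
Reliability = 1446.83 / 1610.26 = 0.8985.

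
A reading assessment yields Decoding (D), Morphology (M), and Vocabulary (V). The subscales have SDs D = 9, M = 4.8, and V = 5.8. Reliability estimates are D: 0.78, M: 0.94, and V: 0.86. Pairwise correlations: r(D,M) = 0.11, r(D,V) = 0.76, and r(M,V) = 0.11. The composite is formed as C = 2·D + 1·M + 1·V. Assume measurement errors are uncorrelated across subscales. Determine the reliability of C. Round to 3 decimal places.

Var(C) = 2²·9² + 4.8² + 5.8² + 2·[2·9·4.8·0.11 + 2·9·5.8·0.76 + 4.8·5.8·0.11] = 380.68 + 183.821 = 564.501.
With uncorrelated errors the cross-covariances are all true-score covariance, so they carry over unchanged; only the diagonal terms shrink to ρᵢσᵢ².
True-score variance = [2²·9²·0.78 + 4.8²·0.94 + 5.8²·0.86] + 183.821 = 303.308 + 183.821 = 487.129.
Reliability = 487.129 / 564.501 = 0.863.

0.863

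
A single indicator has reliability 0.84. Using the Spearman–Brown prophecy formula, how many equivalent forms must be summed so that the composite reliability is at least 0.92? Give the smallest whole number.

k ≥ ρ*(1−ρ₁)/(ρ₁(1−ρ*)) = 0.92·0.16 / (0.84·0.08) = 2.190.
Smallest integer k = 3.

3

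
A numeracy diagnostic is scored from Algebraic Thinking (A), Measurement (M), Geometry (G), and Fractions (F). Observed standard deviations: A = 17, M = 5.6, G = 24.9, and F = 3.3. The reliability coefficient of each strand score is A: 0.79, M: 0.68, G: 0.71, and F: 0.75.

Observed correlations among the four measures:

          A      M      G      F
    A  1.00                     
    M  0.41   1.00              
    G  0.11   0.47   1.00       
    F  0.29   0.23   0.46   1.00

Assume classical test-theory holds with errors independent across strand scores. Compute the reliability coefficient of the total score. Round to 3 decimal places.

0.815

Var(A+M+G+F) = 17² + 5.6² + 24.9² + 3.3² + 2·[17·5.6·0.41 + 17·24.9·0.11 + 17·3.3·0.29 + 5.6·24.9·0.47 + 5.6·3.3·0.23 + 24.9·3.3·0.46] = 951.26 + 418.899 = 1370.16.
With uncorrelated errors the cross-covariances are all true-score covariance, so they carry over unchanged; only the diagonal terms shrink to ρᵢσᵢ².
True-score variance = [17²·0.79 + 5.6²·0.68 + 24.9²·0.71 + 3.3²·0.75] + 418.899 = 698.009 + 418.899 = 1116.91.
Reliability = 1116.91 / 1370.16 = 0.815.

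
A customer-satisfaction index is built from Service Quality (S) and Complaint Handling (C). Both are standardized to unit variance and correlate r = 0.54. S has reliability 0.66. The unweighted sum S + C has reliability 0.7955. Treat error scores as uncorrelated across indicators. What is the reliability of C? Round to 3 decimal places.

Var(S+C) = 2 + 2·0.54 = 3.080.
True-score variance = ρ_S + ρ_C + 2·0.54, so 0.7955 = (0.66 + ρ_C + 1.08) / 3.080.
ρ_C = 0.7955·3.080 − 0.66 − 1.08 = 0.710.

0.710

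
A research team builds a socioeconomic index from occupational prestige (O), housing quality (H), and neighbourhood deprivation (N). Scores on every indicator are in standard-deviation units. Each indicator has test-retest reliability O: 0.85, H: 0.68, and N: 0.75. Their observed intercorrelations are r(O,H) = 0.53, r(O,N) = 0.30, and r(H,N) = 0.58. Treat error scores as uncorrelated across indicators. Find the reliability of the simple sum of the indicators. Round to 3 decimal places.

Var(O+H+N) = 3 + 2·[0.53 + 0.30 + 0.58] = 3 + 2.82 = 5.82.
Under uncorrelated errors the observed covariances equal the true-score covariances, so only the own-variance terms attenuate.
True-score variance = [0.85 + 0.68 + 0.75] + 2.82 = 2.28 + 2.82 = 5.1.
Reliability = 5.1 / 5.82 = 0.876.

0.876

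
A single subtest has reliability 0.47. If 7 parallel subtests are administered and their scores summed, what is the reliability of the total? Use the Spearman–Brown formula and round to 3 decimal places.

0.861

ρ_k = kρ / (1 + (k−1)ρ) = 7·0.47 / (1 + 6·0.47) = 3.290 / 3.820 = 0.861.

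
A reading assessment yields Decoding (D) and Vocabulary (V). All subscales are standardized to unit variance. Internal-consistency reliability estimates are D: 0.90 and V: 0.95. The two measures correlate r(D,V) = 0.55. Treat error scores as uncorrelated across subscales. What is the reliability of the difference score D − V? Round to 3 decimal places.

Var(D−V) = 1 + 1 − 2·0.55 = 2 − 1.1 = 0.9.
Under uncorrelated errors the observed covariances equal the true-score covariances, so only the own-variance terms attenuate.
True-score variance = [0.90 + 0.95] − 1.1 = 1.85 − 1.1 = 0.75.
Reliability = 0.75 / 0.9 = 0.833.

0.833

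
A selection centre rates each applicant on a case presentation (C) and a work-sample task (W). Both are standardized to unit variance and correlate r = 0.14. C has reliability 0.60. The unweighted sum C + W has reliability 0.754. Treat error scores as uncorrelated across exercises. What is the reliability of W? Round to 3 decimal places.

0.839

Var(C+W) = 2 + 2·0.14 = 2.280.
True-score variance = ρ_C + ρ_W + 2·0.14, so 0.754 = (0.60 + ρ_W + 0.28) / 2.280.
ρ_W = 0.754·2.280 − 0.60 − 0.28 = 0.839.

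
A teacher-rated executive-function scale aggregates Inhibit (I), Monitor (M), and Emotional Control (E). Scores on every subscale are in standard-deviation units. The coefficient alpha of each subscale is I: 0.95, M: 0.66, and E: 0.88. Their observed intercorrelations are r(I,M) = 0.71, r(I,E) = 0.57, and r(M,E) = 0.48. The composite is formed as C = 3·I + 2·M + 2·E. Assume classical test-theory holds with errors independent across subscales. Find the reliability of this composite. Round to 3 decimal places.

0.937

Var(C) = 3² + 2² + 2² + 2·[6·0.71 + 6·0.57 + 4·0.48] = 17 + 19.2 = 36.2.
Under uncorrelated errors the observed covariances equal the true-score covariances, so only the own-variance terms attenuate.
True-score variance = [3²·0.95 + 2²·0.66 + 2²·0.88] + 19.2 = 14.71 + 19.2 = 33.91.
Reliability = 33.91 / 36.2 = 0.937.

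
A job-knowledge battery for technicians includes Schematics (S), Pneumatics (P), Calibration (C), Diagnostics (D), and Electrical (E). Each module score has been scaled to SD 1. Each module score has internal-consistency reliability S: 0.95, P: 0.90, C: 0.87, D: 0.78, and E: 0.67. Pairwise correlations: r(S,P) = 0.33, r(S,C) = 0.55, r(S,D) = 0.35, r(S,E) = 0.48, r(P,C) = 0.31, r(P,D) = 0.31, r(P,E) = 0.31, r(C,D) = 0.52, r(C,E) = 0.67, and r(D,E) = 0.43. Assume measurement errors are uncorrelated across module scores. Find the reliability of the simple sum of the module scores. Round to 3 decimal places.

0.939

Var(S+P+C+D+E) = 5 + 2·[0.33 + 0.55 + 0.35 + 0.48 + 0.31 + 0.31 + 0.31 + 0.52 + 0.67 + 0.43] = 5 + 8.52 = 13.52.
Under uncorrelated errors the observed covariances equal the true-score covariances, so only the own-variance terms attenuate.
True-score variance = [0.95 + 0.90 + 0.87 + 0.78 + 0.67] + 8.52 = 4.17 + 8.52 = 12.69.
Reliability = 12.69 / 13.52 = 0.939.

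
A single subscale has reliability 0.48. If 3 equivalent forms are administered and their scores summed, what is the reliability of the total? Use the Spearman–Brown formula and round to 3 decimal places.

ρ_k = kρ / (1 + (k−1)ρ) = 3·0.48 / (1 + 2·0.48) = 1.440 / 1.960 = 0.735.

0.735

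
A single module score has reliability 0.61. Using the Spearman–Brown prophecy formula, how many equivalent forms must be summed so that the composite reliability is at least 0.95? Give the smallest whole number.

k ≥ ρ*(1−ρ₁)/(ρ₁(1−ρ*)) = 0.95·0.39 / (0.61·0.05) = 12.148.
Smallest integer k = 13.

13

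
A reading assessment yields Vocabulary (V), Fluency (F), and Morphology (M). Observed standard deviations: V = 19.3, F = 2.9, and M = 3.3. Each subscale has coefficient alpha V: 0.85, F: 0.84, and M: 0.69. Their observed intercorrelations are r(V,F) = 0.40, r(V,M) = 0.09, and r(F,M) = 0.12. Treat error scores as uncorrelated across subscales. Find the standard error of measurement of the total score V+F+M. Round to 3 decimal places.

7.784

Var(total) = 391.79 + 58.537 = 450.327.
True-score variance = 331.195 + 58.537 = 389.732, so reliability = 0.8654.
Error variance = 450.327 − 389.732 = 60.595; SEM = √60.595 = 7.784.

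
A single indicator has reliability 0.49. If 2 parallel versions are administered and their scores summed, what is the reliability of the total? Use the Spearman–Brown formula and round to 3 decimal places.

0.658

ρ_k = kρ / (1 + (k−1)ρ) = 2·0.49 / (1 + 1·0.49) = 0.980 / 1.490 = 0.658.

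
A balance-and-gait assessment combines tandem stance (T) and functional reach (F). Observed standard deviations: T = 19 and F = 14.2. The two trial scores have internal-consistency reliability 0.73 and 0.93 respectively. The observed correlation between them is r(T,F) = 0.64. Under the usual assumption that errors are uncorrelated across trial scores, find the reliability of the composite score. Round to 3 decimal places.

0.877

Var(T+F) = 19² + 14.2² + 2·[19·14.2·0.64] = 562.64 + 345.344 = 907.984.
Under uncorrelated errors the observed covariances equal the true-score covariances, so only the own-variance terms attenuate.
True-score variance = [19²·0.73 + 14.2²·0.93] + 345.344 = 451.055 + 345.344 = 796.399.
Reliability = 796.399 / 907.984 = 0.877.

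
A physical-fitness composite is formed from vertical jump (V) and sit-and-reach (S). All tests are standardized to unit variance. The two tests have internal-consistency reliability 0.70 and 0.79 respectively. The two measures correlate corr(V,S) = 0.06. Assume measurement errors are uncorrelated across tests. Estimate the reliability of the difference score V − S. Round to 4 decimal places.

Var(V−S) = 1 + 1 − 2·0.06 = 2 − 0.12 = 1.88.
Because errors are independent across components, Cov(Tᵢ,Tⱼ) = Cov(Xᵢ,Xⱼ); the off-diagonal part of the true-score variance is the same as above.
True-score variance = [0.70 + 0.79] − 0.12 = 1.49 − 0.12 = 1.37.
Reliability = 1.37 / 1.88 = 0.7287.

0.7287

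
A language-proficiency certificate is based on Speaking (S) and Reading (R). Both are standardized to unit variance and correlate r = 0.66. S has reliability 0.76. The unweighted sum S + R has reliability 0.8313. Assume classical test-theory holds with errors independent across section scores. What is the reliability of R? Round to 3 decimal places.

Var(S+R) = 2 + 2·0.66 = 3.320.
True-score variance = ρ_S + ρ_R + 2·0.66, so 0.8313 = (0.76 + ρ_R + 1.32) / 3.320.
ρ_R = 0.8313·3.320 − 0.76 − 1.32 = 0.680.

0.680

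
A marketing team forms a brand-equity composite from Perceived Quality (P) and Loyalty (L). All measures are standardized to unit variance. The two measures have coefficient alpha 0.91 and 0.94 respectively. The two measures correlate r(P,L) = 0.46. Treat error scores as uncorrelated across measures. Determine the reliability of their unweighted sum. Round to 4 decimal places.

Var(P+L) = 2 + 2·[0.46] = 2 + 0.92 = 2.92.
With uncorrelated errors the cross-covariances are all true-score covariance, so they carry over unchanged; only the diagonal terms shrink to ρᵢσᵢ².
True-score variance = [0.91 + 0.94] + 0.92 = 1.85 + 0.92 = 2.77.
Reliability = 2.77 / 2.92 = 0.9486.

0.9486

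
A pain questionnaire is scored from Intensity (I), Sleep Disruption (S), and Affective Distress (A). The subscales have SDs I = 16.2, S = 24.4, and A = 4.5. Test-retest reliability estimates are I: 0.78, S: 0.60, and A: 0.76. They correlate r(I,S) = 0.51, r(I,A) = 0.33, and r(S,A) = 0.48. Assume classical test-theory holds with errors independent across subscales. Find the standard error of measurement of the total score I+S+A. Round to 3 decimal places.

Var(total) = 878.05 + 556.708 = 1434.76.
True-score variance = 577.309 + 556.708 = 1134.02, so reliability = 0.7904.
Error variance = 1434.76 − 1134.02 = 300.741; SEM = √300.741 = 17.342.

17.342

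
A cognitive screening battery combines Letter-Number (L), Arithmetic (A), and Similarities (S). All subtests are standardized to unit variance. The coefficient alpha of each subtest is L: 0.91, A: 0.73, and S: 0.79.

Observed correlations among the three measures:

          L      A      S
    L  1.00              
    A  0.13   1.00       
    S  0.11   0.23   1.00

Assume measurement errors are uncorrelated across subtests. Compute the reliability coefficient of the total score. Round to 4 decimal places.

0.8553

Var(L+A+S) = 3 + 2·[0.13 + 0.11 + 0.23] = 3 + 0.94 = 3.94.
Because errors are independent across components, Cov(Tᵢ,Tⱼ) = Cov(Xᵢ,Xⱼ); the off-diagonal part of the true-score variance is the same as above.
True-score variance = [0.91 + 0.73 + 0.79] + 0.94 = 2.43 + 0.94 = 3.37.
Reliability = 3.37 / 3.94 = 0.8553.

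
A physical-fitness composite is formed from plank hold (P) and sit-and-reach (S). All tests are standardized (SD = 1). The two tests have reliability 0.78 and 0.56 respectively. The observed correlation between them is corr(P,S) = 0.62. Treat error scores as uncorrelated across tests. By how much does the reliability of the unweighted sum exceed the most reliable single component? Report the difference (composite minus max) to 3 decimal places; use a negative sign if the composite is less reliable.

Var(sum) = 2 + 1.24 = 3.24; true-score variance = 1.34 + 1.24 = 2.58; composite reliability = 0.7963.
Max component reliability = 0.7800.
Difference = 0.7963 − 0.7800 = 0.016.

0.016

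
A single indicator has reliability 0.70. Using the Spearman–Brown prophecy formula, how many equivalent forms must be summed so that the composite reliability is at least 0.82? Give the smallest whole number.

2

k ≥ ρ*(1−ρ₁)/(ρ₁(1−ρ*)) = 0.82·0.30 / (0.70·0.18) = 1.952.
Smallest integer k = 2.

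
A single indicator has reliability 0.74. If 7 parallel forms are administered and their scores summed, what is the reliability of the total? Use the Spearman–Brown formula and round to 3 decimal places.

0.952

ρ_k = kρ / (1 + (k−1)ρ) = 7·0.74 / (1 + 6·0.74) = 5.180 / 5.440 = 0.952.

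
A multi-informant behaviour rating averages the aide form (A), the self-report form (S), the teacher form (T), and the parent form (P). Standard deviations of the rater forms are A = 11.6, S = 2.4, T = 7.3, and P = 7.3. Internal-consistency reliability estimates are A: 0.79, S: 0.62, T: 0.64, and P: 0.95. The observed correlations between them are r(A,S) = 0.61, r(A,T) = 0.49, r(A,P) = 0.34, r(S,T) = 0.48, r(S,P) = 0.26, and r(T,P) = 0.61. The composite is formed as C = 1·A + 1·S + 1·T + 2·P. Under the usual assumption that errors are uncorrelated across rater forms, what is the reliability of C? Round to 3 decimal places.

0.925

Var(C) = 11.6² + 2.4² + 7.3² + 2²·7.3² + 2·[11.6·2.4·0.61 + 11.6·7.3·0.49 + 2·11.6·7.3·0.34 + 2.4·7.3·0.48 + 2·2.4·7.3·0.26 + 2·7.3·7.3·0.61] = 406.77 + 397.184 = 803.954.
Under uncorrelated errors the observed covariances equal the true-score covariances, so only the own-variance terms attenuate.
True-score variance = [11.6²·0.79 + 2.4²·0.62 + 7.3²·0.64 + 2²·7.3²·0.95] + 397.184 = 346.481 + 397.184 = 743.665.
Reliability = 743.665 / 803.954 = 0.925.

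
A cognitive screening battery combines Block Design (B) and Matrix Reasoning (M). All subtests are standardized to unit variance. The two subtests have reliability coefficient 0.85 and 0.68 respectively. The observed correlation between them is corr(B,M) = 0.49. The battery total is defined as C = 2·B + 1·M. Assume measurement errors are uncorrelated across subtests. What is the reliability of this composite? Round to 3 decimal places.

0.868

Var(C) = 2² + 1 + 2·[2·0.49] = 5 + 1.96 = 6.96.
With uncorrelated errors the cross-covariances are all true-score covariance, so they carry over unchanged; only the diagonal terms shrink to ρᵢσᵢ².
True-score variance = [2²·0.85 + 0.68] + 1.96 = 4.08 + 1.96 = 6.04.
Reliability = 6.04 / 6.96 = 0.868.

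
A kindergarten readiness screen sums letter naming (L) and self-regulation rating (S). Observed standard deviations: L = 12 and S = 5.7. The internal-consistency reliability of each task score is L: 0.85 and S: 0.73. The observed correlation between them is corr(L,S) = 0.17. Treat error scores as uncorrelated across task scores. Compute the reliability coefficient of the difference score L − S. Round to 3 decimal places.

Var(L−S) = 12² + 5.7² − 2·12·5.7·0.17 = 176.49 − 23.256 = 153.234.
Because errors are independent across components, Cov(Tᵢ,Tⱼ) = Cov(Xᵢ,Xⱼ); the off-diagonal part of the true-score variance is the same as above.
True-score variance = [12²·0.85 + 5.7²·0.73] − 23.256 = 146.118 − 23.256 = 122.862.
Reliability = 122.862 / 153.234 = 0.802.

0.802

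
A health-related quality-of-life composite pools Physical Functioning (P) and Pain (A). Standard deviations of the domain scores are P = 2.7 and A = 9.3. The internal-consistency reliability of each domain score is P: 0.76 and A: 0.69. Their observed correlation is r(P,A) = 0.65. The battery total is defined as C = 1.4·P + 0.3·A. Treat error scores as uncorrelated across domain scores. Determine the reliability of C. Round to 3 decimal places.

0.837

Var(C) = 1.4²·2.7² + 0.3²·9.3² + 2·[0.42·2.7·9.3·0.65] = 22.0725 + 13.7101 = 35.7826.
Under uncorrelated errors the observed covariances equal the true-score covariances, so only the own-variance terms attenuate.
True-score variance = [1.4²·2.7²·0.76 + 0.3²·9.3²·0.69] + 13.7101 = 16.2302 + 13.7101 = 29.9403.
Reliability = 29.9403 / 35.7826 = 0.837.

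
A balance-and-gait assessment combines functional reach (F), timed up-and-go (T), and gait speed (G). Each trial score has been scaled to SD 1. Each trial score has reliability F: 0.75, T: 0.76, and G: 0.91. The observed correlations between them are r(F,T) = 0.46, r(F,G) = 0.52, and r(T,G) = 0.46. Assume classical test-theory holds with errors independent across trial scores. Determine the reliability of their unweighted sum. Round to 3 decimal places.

Var(F+T+G) = 3 + 2·[0.46 + 0.52 + 0.46] = 3 + 2.88 = 5.88.
Because errors are independent across components, Cov(Tᵢ,Tⱼ) = Cov(Xᵢ,Xⱼ); the off-diagonal part of the true-score variance is the same as above.
True-score variance = [0.75 + 0.76 + 0.91] + 2.88 = 2.42 + 2.88 = 5.3.
Reliability = 5.3 / 5.88 = 0.901.

0.901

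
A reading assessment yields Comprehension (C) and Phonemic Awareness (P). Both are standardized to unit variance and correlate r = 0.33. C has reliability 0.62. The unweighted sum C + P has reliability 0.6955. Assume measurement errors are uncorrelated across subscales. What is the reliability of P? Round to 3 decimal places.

Var(C+P) = 2 + 2·0.33 = 2.660.
True-score variance = ρ_C + ρ_P + 2·0.33, so 0.6955 = (0.62 + ρ_P + 0.66) / 2.660.
ρ_P = 0.6955·2.660 − 0.62 − 0.66 = 0.570.

0.570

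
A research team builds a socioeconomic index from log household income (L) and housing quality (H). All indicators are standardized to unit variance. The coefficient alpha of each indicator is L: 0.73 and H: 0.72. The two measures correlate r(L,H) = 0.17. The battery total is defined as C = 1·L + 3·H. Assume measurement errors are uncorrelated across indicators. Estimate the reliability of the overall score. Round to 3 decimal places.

0.747

Var(C) = 1 + 3² + 2·[3·0.17] = 10 + 1.02 = 11.02.
Under uncorrelated errors the observed covariances equal the true-score covariances, so only the own-variance terms attenuate.
True-score variance = [0.73 + 3²·0.72] + 1.02 = 7.21 + 1.02 = 8.23.
Reliability = 8.23 / 11.02 = 0.747.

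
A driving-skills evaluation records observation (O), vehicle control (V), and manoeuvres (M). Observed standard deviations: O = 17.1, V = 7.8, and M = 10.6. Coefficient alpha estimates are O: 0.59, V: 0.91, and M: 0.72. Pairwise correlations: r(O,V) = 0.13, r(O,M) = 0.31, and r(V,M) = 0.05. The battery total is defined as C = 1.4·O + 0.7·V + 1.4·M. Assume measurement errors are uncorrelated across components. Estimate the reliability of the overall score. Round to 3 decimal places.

Var(C) = 1.4²·17.1² + 0.7²·7.8² + 1.4²·10.6² + 2·[0.98·17.1·7.8·0.13 + 1.96·17.1·10.6·0.31 + 0.98·7.8·10.6·0.05] = 823.161 + 262.355 = 1085.52.
With uncorrelated errors the cross-covariances are all true-score covariance, so they carry over unchanged; only the diagonal terms shrink to ρᵢσᵢ².
True-score variance = [1.4²·17.1²·0.59 + 0.7²·7.8²·0.91 + 1.4²·10.6²·0.72] + 262.355 = 523.834 + 262.355 = 786.189.
Reliability = 786.189 / 1085.52 = 0.724.

0.724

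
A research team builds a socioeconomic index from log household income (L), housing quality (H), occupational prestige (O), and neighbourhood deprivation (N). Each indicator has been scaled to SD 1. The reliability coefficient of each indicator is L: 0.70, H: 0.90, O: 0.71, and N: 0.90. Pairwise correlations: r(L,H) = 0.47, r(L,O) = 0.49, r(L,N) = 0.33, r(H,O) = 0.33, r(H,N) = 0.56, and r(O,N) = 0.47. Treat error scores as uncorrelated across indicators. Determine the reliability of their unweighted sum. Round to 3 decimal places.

0.915

Var(L+H+O+N) = 4 + 2·[0.47 + 0.49 + 0.33 + 0.33 + 0.56 + 0.47] = 4 + 5.3 = 9.3.
Because errors are independent across components, Cov(Tᵢ,Tⱼ) = Cov(Xᵢ,Xⱼ); the off-diagonal part of the true-score variance is the same as above.
True-score variance = [0.70 + 0.90 + 0.71 + 0.90] + 5.3 = 3.21 + 5.3 = 8.51.
Reliability = 8.51 / 9.3 = 0.915.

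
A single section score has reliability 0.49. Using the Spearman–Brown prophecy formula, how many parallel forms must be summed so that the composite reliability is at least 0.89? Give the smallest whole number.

9

k ≥ ρ*(1−ρ₁)/(ρ₁(1−ρ*)) = 0.89·0.51 / (0.49·0.11) = 8.421.
Smallest integer k = 9.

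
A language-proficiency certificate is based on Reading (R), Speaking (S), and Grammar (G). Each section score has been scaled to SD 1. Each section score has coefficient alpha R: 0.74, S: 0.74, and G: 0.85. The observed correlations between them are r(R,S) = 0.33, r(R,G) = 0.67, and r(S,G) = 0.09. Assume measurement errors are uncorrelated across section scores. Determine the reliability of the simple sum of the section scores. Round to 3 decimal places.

0.871

Var(R+S+G) = 3 + 2·[0.33 + 0.67 + 0.09] = 3 + 2.18 = 5.18.
With uncorrelated errors the cross-covariances are all true-score covariance, so they carry over unchanged; only the diagonal terms shrink to ρᵢσᵢ².
True-score variance = [0.74 + 0.74 + 0.85] + 2.18 = 2.33 + 2.18 = 4.51.
Reliability = 4.51 / 5.18 = 0.871.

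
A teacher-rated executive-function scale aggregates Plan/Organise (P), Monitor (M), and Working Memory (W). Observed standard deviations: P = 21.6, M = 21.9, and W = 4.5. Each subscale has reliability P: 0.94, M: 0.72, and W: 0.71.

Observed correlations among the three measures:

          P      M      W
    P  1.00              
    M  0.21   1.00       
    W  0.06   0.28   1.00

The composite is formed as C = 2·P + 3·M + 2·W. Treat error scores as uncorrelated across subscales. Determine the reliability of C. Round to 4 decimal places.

0.8284

Var(C) = 2²·21.6² + 3²·21.9² + 2²·4.5² + 2·[6·21.6·21.9·0.21 + 4·21.6·4.5·0.06 + 6·21.9·4.5·0.28] = 6263.73 + 1569.84 = 7833.57.
Under uncorrelated errors the observed covariances equal the true-score covariances, so only the own-variance terms attenuate.
True-score variance = [2²·21.6²·0.94 + 3²·21.9²·0.72 + 2²·4.5²·0.71] + 1569.84 = 4919.65 + 1569.84 = 6489.49.
Reliability = 6489.49 / 7833.57 = 0.8284.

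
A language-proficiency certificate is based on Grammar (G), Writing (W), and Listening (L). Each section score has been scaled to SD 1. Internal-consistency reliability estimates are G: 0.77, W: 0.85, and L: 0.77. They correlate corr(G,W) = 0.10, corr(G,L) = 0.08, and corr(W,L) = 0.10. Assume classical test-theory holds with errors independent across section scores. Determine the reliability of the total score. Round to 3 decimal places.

0.829

Var(G+W+L) = 3 + 2·[0.10 + 0.08 + 0.10] = 3 + 0.56 = 3.56.
Because errors are independent across components, Cov(Tᵢ,Tⱼ) = Cov(Xᵢ,Xⱼ); the off-diagonal part of the true-score variance is the same as above.
True-score variance = [0.77 + 0.85 + 0.77] + 0.56 = 2.39 + 0.56 = 2.95.
Reliability = 2.95 / 3.56 = 0.829.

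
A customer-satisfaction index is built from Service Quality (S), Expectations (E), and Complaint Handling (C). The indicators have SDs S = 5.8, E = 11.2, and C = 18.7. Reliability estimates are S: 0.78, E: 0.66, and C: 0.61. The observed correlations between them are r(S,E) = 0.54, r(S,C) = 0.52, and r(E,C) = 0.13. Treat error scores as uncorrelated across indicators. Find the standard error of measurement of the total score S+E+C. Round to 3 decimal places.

Var(total) = 508.77 + 237.41 = 746.18.
True-score variance = 322.341 + 237.41 = 559.75, so reliability = 0.7502.
Error variance = 746.18 − 559.75 = 186.429; SEM = √186.429 = 13.654.

13.654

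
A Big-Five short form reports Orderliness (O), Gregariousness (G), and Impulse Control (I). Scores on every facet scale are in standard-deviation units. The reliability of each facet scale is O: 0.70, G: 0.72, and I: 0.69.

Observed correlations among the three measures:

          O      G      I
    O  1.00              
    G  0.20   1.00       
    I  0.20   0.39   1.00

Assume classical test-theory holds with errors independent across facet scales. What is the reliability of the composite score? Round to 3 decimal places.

0.806

Var(O+G+I) = 3 + 2·[0.20 + 0.20 + 0.39] = 3 + 1.58 = 4.58.
With uncorrelated errors the cross-covariances are all true-score covariance, so they carry over unchanged; only the diagonal terms shrink to ρᵢσᵢ².
True-score variance = [0.70 + 0.72 + 0.69] + 1.58 = 2.11 + 1.58 = 3.69.
Reliability = 3.69 / 4.58 = 0.806.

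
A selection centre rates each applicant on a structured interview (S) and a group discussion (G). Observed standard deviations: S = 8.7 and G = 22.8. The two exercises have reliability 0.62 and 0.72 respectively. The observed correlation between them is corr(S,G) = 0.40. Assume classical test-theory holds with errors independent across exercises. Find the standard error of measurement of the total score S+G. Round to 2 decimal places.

Var(total) = 595.53 + 158.688 = 754.218.
True-score variance = 421.213 + 158.688 = 579.901, so reliability = 0.7689.
Error variance = 754.218 − 579.901 = 174.317; SEM = √174.317 = 13.20.

13.20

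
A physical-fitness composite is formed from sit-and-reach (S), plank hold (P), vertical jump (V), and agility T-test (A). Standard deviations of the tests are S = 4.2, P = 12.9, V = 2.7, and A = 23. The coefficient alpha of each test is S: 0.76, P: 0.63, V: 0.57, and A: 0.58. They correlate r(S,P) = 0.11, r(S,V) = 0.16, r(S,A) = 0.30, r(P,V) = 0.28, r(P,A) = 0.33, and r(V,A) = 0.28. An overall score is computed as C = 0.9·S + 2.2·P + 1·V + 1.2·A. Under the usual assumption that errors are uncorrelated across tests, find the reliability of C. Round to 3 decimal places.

0.726

Var(C) = 0.9²·4.2² + 2.2²·12.9² + 2.7² + 1.2²·23² + 2·[1.98·4.2·12.9·0.11 + 0.9·4.2·2.7·0.16 + 1.08·4.2·23·0.30 + 2.2·12.9·2.7·0.28 + 2.64·12.9·23·0.33 + 1.2·2.7·23·0.28] = 1588.76 + 691.075 = 2279.84.
Under uncorrelated errors the observed covariances equal the true-score covariances, so only the own-variance terms attenuate.
True-score variance = [0.9²·4.2²·0.76 + 2.2²·12.9²·0.63 + 2.7²·0.57 + 1.2²·23²·0.58] + 691.075 = 964.253 + 691.075 = 1655.33.
Reliability = 1655.33 / 2279.84 = 0.726.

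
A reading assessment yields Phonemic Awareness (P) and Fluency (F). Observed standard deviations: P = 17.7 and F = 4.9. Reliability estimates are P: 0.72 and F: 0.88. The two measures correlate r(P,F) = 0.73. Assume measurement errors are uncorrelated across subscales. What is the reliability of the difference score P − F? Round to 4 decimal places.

0.5699

Var(P−F) = 17.7² + 4.9² − 2·17.7·4.9·0.73 = 337.3 − 126.626 = 210.674.
Under uncorrelated errors the observed covariances equal the true-score covariances, so only the own-variance terms attenuate.
True-score variance = [17.7²·0.72 + 4.9²·0.88] − 126.626 = 246.698 − 126.626 = 120.072.
Reliability = 120.072 / 210.674 = 0.5699.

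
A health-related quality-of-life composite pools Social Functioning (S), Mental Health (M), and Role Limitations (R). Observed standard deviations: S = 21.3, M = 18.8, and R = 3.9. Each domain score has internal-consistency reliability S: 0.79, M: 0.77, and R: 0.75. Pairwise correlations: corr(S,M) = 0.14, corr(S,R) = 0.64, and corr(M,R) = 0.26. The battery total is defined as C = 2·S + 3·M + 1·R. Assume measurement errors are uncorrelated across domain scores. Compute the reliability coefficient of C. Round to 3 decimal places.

0.814

Var(C) = 2²·21.3² + 3²·18.8² + 3.9² + 2·[6·21.3·18.8·0.14 + 2·21.3·3.9·0.64 + 3·18.8·3.9·0.26] = 5010.93 + 999.778 = 6010.71.
With uncorrelated errors the cross-covariances are all true-score covariance, so they carry over unchanged; only the diagonal terms shrink to ρᵢσᵢ².
True-score variance = [2²·21.3²·0.79 + 3²·18.8²·0.77 + 3.9²·0.75] + 999.778 = 3894.41 + 999.778 = 4894.18.
Reliability = 4894.18 / 6010.71 = 0.814.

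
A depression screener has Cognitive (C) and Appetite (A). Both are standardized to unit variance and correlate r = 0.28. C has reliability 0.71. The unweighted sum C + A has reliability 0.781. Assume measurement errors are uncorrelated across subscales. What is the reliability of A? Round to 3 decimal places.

0.729

Var(C+A) = 2 + 2·0.28 = 2.560.
True-score variance = ρ_C + ρ_A + 2·0.28, so 0.781 = (0.71 + ρ_A + 0.56) / 2.560.
ρ_A = 0.781·2.560 − 0.71 − 0.56 = 0.729.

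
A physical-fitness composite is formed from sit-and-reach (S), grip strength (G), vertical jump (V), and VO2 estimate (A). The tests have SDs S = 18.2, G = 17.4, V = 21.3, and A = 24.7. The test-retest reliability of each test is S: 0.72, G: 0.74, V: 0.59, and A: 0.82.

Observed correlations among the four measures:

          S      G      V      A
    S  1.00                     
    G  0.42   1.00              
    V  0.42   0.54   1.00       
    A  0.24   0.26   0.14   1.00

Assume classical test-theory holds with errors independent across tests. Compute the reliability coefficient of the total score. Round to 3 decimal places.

Var(S+G+V+A) = 18.2² + 17.4² + 21.3² + 24.7² + 2·[18.2·17.4·0.42 + 18.2·21.3·0.42 + 18.2·24.7·0.24 + 17.4·21.3·0.54 + 17.4·24.7·0.26 + 21.3·24.7·0.14] = 1697.78 + 1578.49 = 3276.27.
Because errors are independent across components, Cov(Tᵢ,Tⱼ) = Cov(Xᵢ,Xⱼ); the off-diagonal part of the true-score variance is the same as above.
True-score variance = [18.2²·0.72 + 17.4²·0.74 + 21.3²·0.59 + 24.7²·0.82] + 1578.49 = 1230.49 + 1578.49 = 2808.98.
Reliability = 2808.98 / 3276.27 = 0.857.

0.857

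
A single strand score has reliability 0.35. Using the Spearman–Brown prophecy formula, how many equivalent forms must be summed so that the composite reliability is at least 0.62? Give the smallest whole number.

4

k ≥ ρ*(1−ρ₁)/(ρ₁(1−ρ*)) = 0.62·0.65 / (0.35·0.38) = 3.030.
Smallest integer k = 4.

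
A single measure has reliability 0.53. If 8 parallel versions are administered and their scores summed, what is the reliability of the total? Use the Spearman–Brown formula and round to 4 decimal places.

0.9002

ρ_k = kρ / (1 + (k−1)ρ) = 8·0.53 / (1 + 7·0.53) = 4.240 / 4.710 = 0.9002.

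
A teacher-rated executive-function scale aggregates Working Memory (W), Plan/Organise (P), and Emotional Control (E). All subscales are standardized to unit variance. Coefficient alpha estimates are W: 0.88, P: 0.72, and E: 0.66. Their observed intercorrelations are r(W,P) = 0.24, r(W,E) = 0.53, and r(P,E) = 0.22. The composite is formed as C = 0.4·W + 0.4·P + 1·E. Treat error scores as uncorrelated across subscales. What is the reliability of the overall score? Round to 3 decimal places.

Var(C) = 0.4² + 0.4² + 1 + 2·[0.16·0.24 + 0.4·0.53 + 0.4·0.22] = 1.32 + 0.6768 = 1.9968.
Under uncorrelated errors the observed covariances equal the true-score covariances, so only the own-variance terms attenuate.
True-score variance = [0.4²·0.88 + 0.4²·0.72 + 0.66] + 0.6768 = 0.916 + 0.6768 = 1.5928.
Reliability = 1.5928 / 1.9968 = 0.798.

0.798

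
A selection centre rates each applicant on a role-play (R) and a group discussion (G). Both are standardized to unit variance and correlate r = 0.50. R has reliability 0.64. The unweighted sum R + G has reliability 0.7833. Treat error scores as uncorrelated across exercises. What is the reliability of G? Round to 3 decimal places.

0.710

Var(R+G) = 2 + 2·0.50 = 3.000.
True-score variance = ρ_R + ρ_G + 2·0.50, so 0.7833 = (0.64 + ρ_G + 1.00) / 3.000.
ρ_G = 0.7833·3.000 − 0.64 − 1.00 = 0.710.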